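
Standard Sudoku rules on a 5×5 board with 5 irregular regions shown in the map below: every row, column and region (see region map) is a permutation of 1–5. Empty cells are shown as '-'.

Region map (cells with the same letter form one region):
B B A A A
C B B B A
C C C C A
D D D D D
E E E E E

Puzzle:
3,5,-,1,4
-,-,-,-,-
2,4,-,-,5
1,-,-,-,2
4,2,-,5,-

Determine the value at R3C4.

R1C3 = 2 (sole candidate).
R2C1 = 5 (sole candidate).
R2C2 = 1 (sole candidate).
R2C3 = 4 (sole candidate).
R2C4 = 2 (sole candidate).
R2C5 = 3 (sole candidate).
R3C4 = 3: row 3 has {2,4,5}; col 4 has {1,2,5}; region has {2,4,5} → only 3 remains.

3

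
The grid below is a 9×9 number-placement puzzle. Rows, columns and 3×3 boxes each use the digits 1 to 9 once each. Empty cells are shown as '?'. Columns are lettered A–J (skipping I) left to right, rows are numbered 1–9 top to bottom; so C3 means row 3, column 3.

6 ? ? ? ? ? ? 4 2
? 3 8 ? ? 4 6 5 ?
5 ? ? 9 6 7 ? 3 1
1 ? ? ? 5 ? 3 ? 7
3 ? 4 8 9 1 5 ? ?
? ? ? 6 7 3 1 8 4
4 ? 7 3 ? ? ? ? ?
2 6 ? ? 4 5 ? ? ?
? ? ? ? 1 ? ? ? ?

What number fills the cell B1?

9

F1 = 8: row 1 has {2,4,6}; col 6 has {1,3,4,5,7}; box has {4,6,7,9} → only 8 remains.
E2 = 2: row 2 has {3,4,5,6,8}; col 5 has {1,4,5,6,7,9}; box has {4,6,7,8,9} → only 2 remains.
J2 = 9: row 2 has {2,3,4,5,6,8}; col 9 has {1,2,4,7}; box has {1,2,3,4,5,6} → only 9 remains.
C3 = 2: row 3 has {1,3,5,6,7,9}; col 3 has {4,7,8}; box has {3,5,6,8} → only 2 remains.
G3 = 8: row 3 has {1,2,3,5,6,7,9}; col 7 has {1,3,5,6}; box has {1,2,3,4,5,6,9} → only 8 remains.
F4 = 2: row 4 has {1,3,5,7}; col 6 has {1,3,4,5,7,8}; box has {1,3,5,6,7,8,9} → only 2 remains.
J5 = 6: row 5 has {1,3,4,5,8,9}; col 9 has {1,2,4,7,9}; box has {1,3,4,5,7,8} → only 6 remains.
A6 = 9: row 6 has {1,3,4,6,7,8}; col 1 has {1,2,3,4,5,6}; box has {1,3,4} → only 9 remains.
C6 = 5: row 6 has {1,3,4,6,7,8,9}; col 3 has {2,4,7,8}; box has {1,3,4,9} → only 5 remains.
E7 = 8: row 7 has {3,4,7}; col 5 has {1,2,4,5,6,7,9}; box has {1,3,4,5} → only 8 remains.
J7 = 5: row 7 has {3,4,7,8}; col 9 has {1,2,4,6,7,9}; box has {} → only 5 remains.
D8 = 7: row 8 has {2,4,5,6}; col 4 has {3,6,8,9}; box has {1,3,4,5,8} → only 7 remains.
G8 = 9: row 8 has {2,4,5,6,7}; col 7 has {1,3,5,6,8}; box has {5} → only 9 remains.
H8 = 1: row 8 has {2,4,5,6,7,9}; col 8 has {3,4,5,8}; box has {5,9} → only 1 remains.
A9 = 8: row 9 has {1}; col 1 has {1,2,3,4,5,6,9}; box has {2,4,6,7} → only 8 remains.
D9 = 2: row 9 has {1,8}; col 4 has {3,6,7,8,9}; box has {1,3,4,5,7,8} → only 2 remains.
J9 = 3: row 9 has {1,2,8}; col 9 has {1,2,4,5,6,7,9}; box has {1,5,9} → only 3 remains.
E1 = 3: row 1 has {2,4,6,8}; col 5 has {1,2,4,5,6,7,8,9}; box has {2,4,6,7,8,9} → only 3 remains.
G1 = 7: row 1 has {2,3,4,6,8}; col 7 has {1,3,5,6,8,9}; box has {1,2,3,4,5,6,8,9} → only 7 remains.
A2 = 7: row 2 has {2,3,4,5,6,8,9}; col 1 has {1,2,3,4,5,6,8,9}; box has {2,3,5,6,8} → only 7 remains.
D2 = 1: row 2 has {2,3,4,5,6,7,8,9}; col 4 has {2,3,6,7,8,9}; box has {2,3,4,6,7,8,9} → only 1 remains.
B3 = 4: row 3 has {1,2,3,5,6,7,8,9}; col 2 has {3,6}; box has {2,3,5,6,7,8} → only 4 remains.
B4 = 8: row 4 has {1,2,3,5,7}; col 2 has {3,4,6}; box has {1,3,4,5,9} → only 8 remains.
C4 = 6: row 4 has {1,2,3,5,7,8}; col 3 has {2,4,5,7,8}; box has {1,3,4,5,8,9} → only 6 remains.
D4 = 4: row 4 has {1,2,3,5,6,7,8}; col 4 has {1,2,3,6,7,8,9}; box has {1,2,3,5,6,7,8,9} → only 4 remains.
H4 = 9: row 4 has {1,2,3,4,5,6,7,8}; col 8 has {1,3,4,5,8}; box has {1,3,4,5,6,7,8} → only 9 remains.
H5 = 2: row 5 has {1,3,4,5,6,8,9}; col 8 has {1,3,4,5,8,9}; box has {1,3,4,5,6,7,8,9} → only 2 remains.
B6 = 2: row 6 has {1,3,4,5,6,7,8,9}; col 2 has {3,4,6,8}; box has {1,3,4,5,6,8,9} → only 2 remains.
G7 = 2: row 7 has {3,4,5,7,8}; col 7 has {1,3,5,6,7,8,9}; box has {1,3,5,9} → only 2 remains.
H7 = 6: row 7 has {2,3,4,5,7,8}; col 8 has {1,2,3,4,5,8,9}; box has {1,2,3,5,9} → only 6 remains.
C8 = 3: row 8 has {1,2,4,5,6,7,9}; col 3 has {2,4,5,6,7,8}; box has {2,4,6,7,8} → only 3 remains.
J8 = 8: row 8 has {1,2,3,4,5,6,7,9}; col 9 has {1,2,3,4,5,6,7,9}; box has {1,2,3,5,6,9} → only 8 remains.
C9 = 9: row 9 has {1,2,3,8}; col 3 has {2,3,4,5,6,7,8}; box has {2,3,4,6,7,8} → only 9 remains.
F9 = 6: row 9 has {1,2,3,8,9}; col 6 has {1,2,3,4,5,7,8}; box has {1,2,3,4,5,7,8} → only 6 remains.
G9 = 4: row 9 has {1,2,3,6,8,9}; col 7 has {1,2,3,5,6,7,8,9}; box has {1,2,3,5,6,8,9} → only 4 remains.
H9 = 7: row 9 has {1,2,3,4,6,8,9}; col 8 has {1,2,3,4,5,6,8,9}; box has {1,2,3,4,5,6,8,9} → only 7 remains.
C1 = 1: row 1 has {2,3,4,6,7,8}; col 3 has {2,3,4,5,6,7,8,9}; box has {2,3,4,5,6,7,8} → only 1 remains.
D1 = 5: row 1 has {1,2,3,4,6,7,8}; col 4 has {1,2,3,4,6,7,8,9}; box has {1,2,3,4,6,7,8,9} → only 5 remains.
B5 = 7: row 5 has {1,2,3,4,5,6,8,9}; col 2 has {2,3,4,6,8}; box has {1,2,3,4,5,6,8,9} → only 7 remains.
B7 = 1: row 7 has {2,3,4,5,6,7,8}; col 2 has {2,3,4,6,7,8}; box has {2,3,4,6,7,8,9} → only 1 remains.
F7 = 9: row 7 has {1,2,3,4,5,6,7,8}; col 6 has {1,2,3,4,5,6,7,8}; box has {1,2,3,4,5,6,7,8} → only 9 remains.
B9 = 5: row 9 has {1,2,3,4,6,7,8,9}; col 2 has {1,2,3,4,6,7,8}; box has {1,2,3,4,6,7,8,9} → only 5 remains.
B1 = 9: row 1 has {1,2,3,4,5,6,7,8}; col 2 has {1,2,3,4,5,6,7,8}; box has {1,2,3,4,5,6,7,8} → only 9 remains.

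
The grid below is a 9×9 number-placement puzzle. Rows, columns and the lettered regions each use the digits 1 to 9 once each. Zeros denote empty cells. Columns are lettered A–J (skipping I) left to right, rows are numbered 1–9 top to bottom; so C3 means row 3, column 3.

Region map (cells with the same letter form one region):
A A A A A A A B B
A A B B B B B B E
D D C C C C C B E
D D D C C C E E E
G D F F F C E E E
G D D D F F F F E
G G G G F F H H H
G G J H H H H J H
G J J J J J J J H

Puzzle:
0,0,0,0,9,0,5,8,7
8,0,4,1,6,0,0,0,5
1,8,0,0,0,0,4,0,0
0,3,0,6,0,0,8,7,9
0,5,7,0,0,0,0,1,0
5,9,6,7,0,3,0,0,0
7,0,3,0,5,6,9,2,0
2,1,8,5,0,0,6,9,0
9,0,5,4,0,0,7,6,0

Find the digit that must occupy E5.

2

H2 = 3: row 2 has {1,4,5,6,8}; col 8 has {1,2,6,7,8,9}; region has {1,4,6,7,8} → only 3 remains.
H3 = 5: row 3 has {1,4,8}; col 8 has {1,2,3,6,7,8,9}; region has {1,3,4,6,7,8} → only 5 remains.
A4 = 4: row 4 has {3,6,7,8,9}; col 1 has {1,2,5,7,8,9}; region has {1,3,5,6,7,8,9} → only 4 remains.
C4 = 2: row 4 has {3,4,6,7,8,9}; col 3 has {3,4,5,6,7,8}; region has {1,3,4,5,6,7,8,9} → only 2 remains.
E4 = 1: row 4 has {2,3,4,6,7,8,9}; col 5 has {5,6,9}; region has {4,6} → only 1 remains.
F4 = 5: row 4 has {1,2,3,4,6,7,8,9}; col 6 has {3,6}; region has {1,4,6} → only 5 remains.
A5 = 6: row 5 has {1,5,7}; col 1 has {1,2,4,5,7,8,9}; region has {1,2,3,5,7,9} → only 6 remains.
H6 = 4: row 6 has {3,5,6,7,9}; col 8 has {1,2,3,5,6,7,8,9}; region has {3,5,6,7} → only 4 remains.
J6 = 2: row 6 has {3,4,5,6,7,9}; col 9 has {5,7,9}; region has {1,5,7,8,9} → only 2 remains.
B7 = 4: row 7 has {2,3,5,6,7,9}; col 2 has {1,3,5,8,9}; region has {1,2,3,5,6,7,9} → only 4 remains.
D7 = 8: row 7 has {2,3,4,5,6,7,9}; col 4 has {1,4,5,6,7}; region has {1,2,3,4,5,6,7,9} → only 8 remains.
J7 = 1: row 7 has {2,3,4,5,6,7,8,9}; col 9 has {2,5,7,9}; region has {2,5,6,9} → only 1 remains.
B9 = 2: row 9 has {4,5,6,7,9}; col 2 has {1,3,4,5,8,9}; region has {4,5,6,7,8,9} → only 2 remains.
E9 = 3: row 9 has {2,4,5,6,7,9}; col 5 has {1,5,6,9}; region has {2,4,5,6,7,8,9} → only 3 remains.
F9 = 1: row 9 has {2,3,4,5,6,7,9}; col 6 has {3,5,6}; region has {2,3,4,5,6,7,8,9} → only 1 remains.
J9 = 8: row 9 has {1,2,3,4,5,6,7,9}; col 9 has {1,2,5,7,9}; region has {1,2,5,6,9} → only 8 remains.
A1 = 3: row 1 has {5,7,8,9}; col 1 has {1,2,4,5,6,7,8,9}; region has {5,8,9} → only 3 remains.
B1 = 6: row 1 has {3,5,7,8,9}; col 2 has {1,2,3,4,5,8,9}; region has {3,5,8,9} → only 6 remains.
C1 = 1: row 1 has {3,5,6,7,8,9}; col 3 has {2,3,4,5,6,7,8}; region has {3,5,6,8,9} → only 1 remains.
D1 = 2: row 1 has {1,3,5,6,7,8,9}; col 4 has {1,4,5,6,7,8}; region has {1,3,5,6,8,9} → only 2 remains.
F1 = 4: row 1 has {1,2,3,5,6,7,8,9}; col 6 has {1,3,5,6}; region has {1,2,3,5,6,8,9} → only 4 remains.
B2 = 7: row 2 has {1,3,4,5,6,8}; col 2 has {1,2,3,4,5,6,8,9}; region has {1,2,3,4,5,6,8,9} → only 7 remains.
G2 = 2: row 2 has {1,3,4,5,6,7,8}; col 7 has {4,5,6,7,8,9}; region has {1,3,4,5,6,7,8} → only 2 remains.
C3 = 9: row 3 has {1,4,5,8}; col 3 has {1,2,3,4,5,6,7,8}; region has {1,4,5,6} → only 9 remains.
D3 = 3: row 3 has {1,4,5,8,9}; col 4 has {1,2,4,5,6,7,8}; region has {1,4,5,6,9} → only 3 remains.
J3 = 6: row 3 has {1,3,4,5,8,9}; col 9 has {1,2,5,7,8,9}; region has {1,2,5,7,8,9} → only 6 remains.
D5 = 9: row 5 has {1,5,6,7}; col 4 has {1,2,3,4,5,6,7,8}; region has {3,4,5,6,7} → only 9 remains.
G5 = 3: row 5 has {1,5,6,7,9}; col 7 has {2,4,5,6,7,8,9}; region has {1,2,5,6,7,8,9} → only 3 remains.
J5 = 4: row 5 has {1,3,5,6,7,9}; col 9 has {1,2,5,6,7,8,9}; region has {1,2,3,5,6,7,8,9} → only 4 remains.
E6 = 8: row 6 has {2,3,4,5,6,7,9}; col 5 has {1,3,5,6,9}; region has {3,4,5,6,7,9} → only 8 remains.
G6 = 1: row 6 has {2,3,4,5,6,7,8,9}; col 7 has {2,3,4,5,6,7,8,9}; region has {3,4,5,6,7,8,9} → only 1 remains.
F8 = 7: row 8 has {1,2,5,6,8,9}; col 6 has {1,3,4,5,6}; region has {1,2,5,6,8,9} → only 7 remains.
J8 = 3: row 8 has {1,2,5,6,7,8,9}; col 9 has {1,2,4,5,6,7,8,9}; region has {1,2,5,6,7,8,9} → only 3 remains.
F2 = 9: row 2 has {1,2,3,4,5,6,7,8}; col 6 has {1,3,4,5,6,7}; region has {1,2,3,4,5,6,7,8} → only 9 remains.
F3 = 2: row 3 has {1,3,4,5,6,8,9}; col 6 has {1,3,4,5,6,7,9}; region has {1,3,4,5,6,9} → only 2 remains.
E5 = 2: row 5 has {1,3,4,5,6,7,9}; col 5 has {1,3,5,6,8,9}; region has {1,3,4,5,6,7,8,9} → only 2 remains.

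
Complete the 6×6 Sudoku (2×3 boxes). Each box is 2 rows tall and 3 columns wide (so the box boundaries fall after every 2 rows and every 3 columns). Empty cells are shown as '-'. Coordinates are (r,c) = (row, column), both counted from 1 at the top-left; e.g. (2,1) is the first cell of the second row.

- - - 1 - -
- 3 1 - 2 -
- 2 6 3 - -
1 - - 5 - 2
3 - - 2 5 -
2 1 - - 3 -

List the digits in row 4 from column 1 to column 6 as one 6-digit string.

(4,2) = 4: row 4 has {1,2,5}; col 2 has {1,2,3}; box has {1,2,6} → only 4 remains.
(4,3) = 3: row 4 has {1,2,4,5}; col 3 has {1,6}; box has {1,2,4,6} → only 3 remains.
(4,5) = 6: row 4 has {1,2,3,4,5}; col 5 has {2,3,5}; box has {2,3,5} → only 6 remains.

143562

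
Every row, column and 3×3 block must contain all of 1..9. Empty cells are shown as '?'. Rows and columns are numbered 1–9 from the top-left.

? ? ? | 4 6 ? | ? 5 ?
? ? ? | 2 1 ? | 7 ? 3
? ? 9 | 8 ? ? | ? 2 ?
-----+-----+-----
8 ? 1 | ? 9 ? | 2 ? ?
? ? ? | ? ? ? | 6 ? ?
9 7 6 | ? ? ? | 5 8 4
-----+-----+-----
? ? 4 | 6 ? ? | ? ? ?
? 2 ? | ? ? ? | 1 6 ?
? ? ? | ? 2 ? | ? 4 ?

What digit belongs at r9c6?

1

r2c8 = 9 (sole candidate).
r3c7 = 4 (sole candidate).
r4c9 = 7 (sole candidate).
r6c5 = 3 (sole candidate).
r1c7 = 8 (sole candidate).
r1c9 = 1 (sole candidate).
r2c6 = 5 (sole candidate).
r3c5 = 7 (sole candidate).
r3c6 = 3 (sole candidate).
r3c9 = 6 (sole candidate).
r4c4 = 5 (sole candidate).
r4c8 = 3 (sole candidate).
r5c8 = 1 (sole candidate).
r5c9 = 9 (sole candidate).
r6c4 = 1 (sole candidate).
r6c6 = 2 (sole candidate).
r7c8 = 7 (sole candidate).
r1c2 = 3 (sole candidate).
r1c6 = 9 (sole candidate).
r2c3 = 8 (sole candidate).
r4c2 = 4 (sole candidate).
r4c6 = 6 (sole candidate).
r5c2 = 5 (sole candidate).
r5c4 = 7 (sole candidate).
r2c2 = 6 (sole candidate).
r3c2 = 1 (sole candidate).
r2c1 = 4 (sole candidate).
r3c1 = 5 (sole candidate).
r7c9 = 2 (hidden single in row 7).
r7c5 = 5 (hidden single in row 7).
r8c4 = 9 (hidden single in row 8).
r9c4 = 3 (sole candidate).
r9c7 = 9 (sole candidate).
r7c7 = 3 (sole candidate).
r9c2 = 8 (sole candidate).
r9c9 = 5 (sole candidate).
r7c1 = 1 (sole candidate).
r7c2 = 9 (sole candidate).
r7c6 = 8 (sole candidate).
r8c5 = 4 (sole candidate).
r8c6 = 7 (sole candidate).
r8c9 = 8 (sole candidate).
r9c3 = 7 (sole candidate).
r9c6 = 1: row 9 has {2,3,4,5,7,8,9}; col 6 has {2,3,5,6,7,8,9}; box has {2,3,4,5,6,7,8,9} → only 1 remains.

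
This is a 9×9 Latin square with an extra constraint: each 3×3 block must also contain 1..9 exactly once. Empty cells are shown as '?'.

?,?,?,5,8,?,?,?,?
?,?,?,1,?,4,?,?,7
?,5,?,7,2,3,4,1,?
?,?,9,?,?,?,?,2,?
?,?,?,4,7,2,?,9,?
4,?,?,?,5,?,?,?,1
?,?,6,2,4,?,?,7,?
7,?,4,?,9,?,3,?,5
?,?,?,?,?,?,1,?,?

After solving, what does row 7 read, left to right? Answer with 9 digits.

r2c5 = 6 (sole candidate).
r3c3 = 8 (sole candidate).
r9c5 = 3 (sole candidate).
r1c6 = 9 (sole candidate).
r4c5 = 1 (sole candidate).
r1c2 = 4 (hidden single in row 1).
r1c3 = 7 (hidden single in row 1).
r1c1 = 1 (hidden single in row 1).
r4c9 = 4 (hidden single in row 4).
r6c4 = 9 (hidden single in row 6).
r8c2 = 2 (hidden single in row 8).
r9c3 = 5 (sole candidate).
r6c3 = 2 (hidden single in row 6).
r2c3 = 3 (sole candidate).
r5c3 = 1 (sole candidate).
r2c2 = 9 (sole candidate).
r3c1 = 6 (sole candidate).
r3c9 = 9 (sole candidate).
r7c9 = 8: row 7 has {2,4,6,7}; col 9 has {1,4,5,7,9}; box has {1,3,5,7} → only 8 remains.
r8c8 = 6 (sole candidate).
r9c2 = 8 (sole candidate).
r9c4 = 6 (sole candidate).
r9c6 = 7 (sole candidate).
r9c8 = 4 (sole candidate).
r9c9 = 2 (sole candidate).
r1c8 = 3 (sole candidate).
r1c9 = 6 (sole candidate).
r2c1 = 2 (sole candidate).
r5c9 = 3 (sole candidate).
r6c8 = 8 (sole candidate).
r7c7 = 9: row 7 has {2,4,6,7,8}; col 7 has {1,3,4}; box has {1,2,3,4,5,6,7,8} → only 9 remains.
r8c4 = 8 (sole candidate).
r8c6 = 1 (sole candidate).
r9c1 = 9 (sole candidate).
r1c7 = 2 (sole candidate).
r2c8 = 5 (sole candidate).
r4c4 = 3 (sole candidate).
r5c2 = 6 (sole candidate).
r5c7 = 5 (sole candidate).
r6c6 = 6 (sole candidate).
r6c7 = 7 (sole candidate).
r7c1 = 3: row 7 has {2,4,6,7,8,9}; col 1 has {1,2,4,6,7,9}; box has {2,4,5,6,7,8,9} → only 3 remains.
r7c2 = 1: row 7 has {2,3,4,6,7,8,9}; col 2 has {2,4,5,6,8,9}; box has {2,3,4,5,6,7,8,9} → only 1 remains.
r7c6 = 5: row 7 has {1,2,3,4,6,7,8,9}; col 6 has {1,2,3,4,6,7,9}; box has {1,2,3,4,6,7,8,9} → only 5 remains.

316245978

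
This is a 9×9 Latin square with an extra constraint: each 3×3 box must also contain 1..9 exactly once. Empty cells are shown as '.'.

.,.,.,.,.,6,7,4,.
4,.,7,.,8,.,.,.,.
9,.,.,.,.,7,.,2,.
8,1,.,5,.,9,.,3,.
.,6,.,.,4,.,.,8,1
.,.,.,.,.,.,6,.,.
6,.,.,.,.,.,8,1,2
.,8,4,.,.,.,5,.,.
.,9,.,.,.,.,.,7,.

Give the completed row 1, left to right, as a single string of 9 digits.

row 4, column 3 = 2 (sole candidate).
row 4, column 7 = 4 (sole candidate).
row 4, column 9 = 7 (sole candidate).
row 9, column 7 = 3 (sole candidate).
row 3, column 7 = 1 (sole candidate).
row 4, column 5 = 6 (sole candidate).
row 2, column 7 = 9 (sole candidate).
row 5, column 7 = 2 (sole candidate).
row 5, column 6 = 3 (sole candidate).
row 5, column 4 = 7 (sole candidate).
row 5, column 1 = 5 (sole candidate).
row 5, column 3 = 9 (sole candidate).
row 6, column 3 = 3 (sole candidate).
row 7, column 3 = 5 (sole candidate).
row 7, column 6 = 4 (sole candidate).
row 9, column 3 = 1 (sole candidate).
row 1, column 3 = 8: row 1 has {4,6,7}; col 3 has {1,2,3,4,5,7,9}; box has {4,7,9} → only 8 remains.
row 3, column 3 = 6 (sole candidate).
row 6, column 1 = 7 (sole candidate).
row 6, column 2 = 4 (sole candidate).
row 9, column 1 = 2 (sole candidate).
row 9, column 5 = 5 (sole candidate).
row 9, column 6 = 8 (sole candidate).
row 3, column 5 = 3 (sole candidate).
row 8, column 1 = 3 (sole candidate).
row 9, column 4 = 6 (sole candidate).
row 9, column 9 = 4 (sole candidate).
row 1, column 1 = 1: row 1 has {4,6,7,8}; col 1 has {2,3,4,5,6,7,8,9}; box has {4,6,7,8,9} → only 1 remains.
row 3, column 2 = 5 (sole candidate).
row 3, column 4 = 4 (sole candidate).
row 3, column 9 = 8 (sole candidate).
row 7, column 2 = 7 (sole candidate).
row 7, column 5 = 9 (sole candidate).
row 1, column 5 = 2: row 1 has {1,4,6,7,8}; col 5 has {3,4,5,6,8,9}; box has {3,4,6,7,8} → only 2 remains.
row 2, column 4 = 1 (sole candidate).
row 2, column 6 = 5 (sole candidate).
row 2, column 8 = 6 (sole candidate).
row 2, column 9 = 3 (sole candidate).
row 6, column 5 = 1 (sole candidate).
row 6, column 6 = 2 (sole candidate).
row 7, column 4 = 3 (sole candidate).
row 8, column 4 = 2 (sole candidate).
row 8, column 5 = 7 (sole candidate).
row 8, column 6 = 1 (sole candidate).
row 8, column 8 = 9 (sole candidate).
row 8, column 9 = 6 (sole candidate).
row 1, column 2 = 3: row 1 has {1,2,4,6,7,8}; col 2 has {1,4,5,6,7,8,9}; box has {1,4,5,6,7,8,9} → only 3 remains.
row 1, column 4 = 9: row 1 has {1,2,3,4,6,7,8}; col 4 has {1,2,3,4,5,6,7}; box has {1,2,3,4,5,6,7,8} → only 9 remains.
row 1, column 9 = 5: row 1 has {1,2,3,4,6,7,8,9}; col 9 has {1,2,3,4,6,7,8}; box has {1,2,3,4,6,7,8,9} → only 5 remains.

138926745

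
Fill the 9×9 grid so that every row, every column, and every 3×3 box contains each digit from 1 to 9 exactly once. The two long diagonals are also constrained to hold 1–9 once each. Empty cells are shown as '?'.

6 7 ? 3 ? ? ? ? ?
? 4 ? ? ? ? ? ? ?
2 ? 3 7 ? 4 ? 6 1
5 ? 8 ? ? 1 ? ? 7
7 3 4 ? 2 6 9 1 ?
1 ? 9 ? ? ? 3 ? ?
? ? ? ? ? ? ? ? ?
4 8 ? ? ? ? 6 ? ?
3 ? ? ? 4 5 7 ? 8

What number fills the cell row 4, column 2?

row 3, column 7 = 5 (sole candidate).
row 4, column 4 = 9 (sole candidate).
row 4, column 5 = 3 (sole candidate).
row 5, column 9 = 5 (sole candidate).
row 6, column 4 = 4 (sole candidate).
row 6, column 6 = 7 (sole candidate).
row 7, column 1 = 9 (sole candidate).
row 7, column 7 = 1 (sole candidate).
row 8, column 8 = 5 (sole candidate).
row 1, column 9 = 9 (sole candidate).
row 2, column 1 = 8 (sole candidate).
row 2, column 7 = 2 (sole candidate).
row 2, column 8 = 7 (sole candidate).
row 2, column 9 = 3 (sole candidate).
row 3, column 2 = 9 (sole candidate).
row 3, column 5 = 8 (sole candidate).
row 4, column 7 = 4 (sole candidate).
row 4, column 8 = 2 (sole candidate).
row 5, column 4 = 8 (sole candidate).
row 6, column 5 = 5 (sole candidate).
row 6, column 8 = 8 (sole candidate).
row 6, column 9 = 6 (sole candidate).
row 7, column 3 = 6 (sole candidate).
row 7, column 4 = 2 (sole candidate).
row 7, column 5 = 7 (sole candidate).
row 7, column 9 = 4 (sole candidate).
row 8, column 4 = 1 (sole candidate).
row 8, column 5 = 9 (sole candidate).
row 8, column 6 = 3 (sole candidate).
row 8, column 9 = 2 (sole candidate).
row 9, column 4 = 6 (sole candidate).
row 9, column 8 = 9 (sole candidate).
row 1, column 5 = 1 (sole candidate).
row 1, column 6 = 2 (sole candidate).
row 1, column 7 = 8 (sole candidate).
row 1, column 8 = 4 (sole candidate).
row 2, column 4 = 5 (sole candidate).
row 2, column 5 = 6 (sole candidate).
row 2, column 6 = 9 (sole candidate).
row 4, column 2 = 6: row 4 has {1,2,3,4,5,7,8,9}; col 2 has {3,4,7,8,9}; box has {1,3,4,5,7,8,9} → only 6 remains.

6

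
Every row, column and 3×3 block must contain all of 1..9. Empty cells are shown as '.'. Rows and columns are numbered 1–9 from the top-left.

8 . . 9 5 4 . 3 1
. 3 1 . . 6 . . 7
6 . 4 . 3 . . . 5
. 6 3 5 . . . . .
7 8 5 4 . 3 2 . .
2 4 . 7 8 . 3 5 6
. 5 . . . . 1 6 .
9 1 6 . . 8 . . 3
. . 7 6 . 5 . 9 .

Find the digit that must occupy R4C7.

R1C3 = 2: row 1 has {1,3,4,5,8,9}; col 3 has {1,3,4,5,6,7}; box has {1,3,4,6,8} → only 2 remains.
R1C7 = 6: row 1 has {1,2,3,4,5,8,9}; col 7 has {1,2,3}; box has {1,3,5,7} → only 6 remains.
R2C1 = 5: row 2 has {1,3,6,7}; col 1 has {2,6,7,8,9}; box has {1,2,3,4,6,8} → only 5 remains.
R2C5 = 2: row 2 has {1,3,5,6,7}; col 5 has {3,5,8}; box has {3,4,5,6,9} → only 2 remains.
R4C1 = 1: row 4 has {3,5,6}; col 1 has {2,5,6,7,8,9}; box has {2,3,4,5,6,7,8} → only 1 remains.
R4C5 = 9: row 4 has {1,3,5,6}; col 5 has {2,3,5,8}; box has {3,4,5,7,8} → only 9 remains.
R4C6 = 2: row 4 has {1,3,5,6,9}; col 6 has {3,4,5,6,8}; box has {3,4,5,7,8,9} → only 2 remains.
R5C8 = 1: row 5 has {2,3,4,5,7,8}; col 8 has {3,5,6,9}; box has {2,3,5,6} → only 1 remains.
R5C9 = 9: row 5 has {1,2,3,4,5,7,8}; col 9 has {1,3,5,6,7}; box has {1,2,3,5,6} → only 9 remains.
R6C3 = 9: row 6 has {2,3,4,5,6,7,8}; col 3 has {1,2,3,4,5,6,7}; box has {1,2,3,4,5,6,7,8} → only 9 remains.
R6C6 = 1: row 6 has {2,3,4,5,6,7,8,9}; col 6 has {2,3,4,5,6,8}; box has {2,3,4,5,7,8,9} → only 1 remains.
R7C3 = 8: row 7 has {1,5,6}; col 3 has {1,2,3,4,5,6,7,9}; box has {1,5,6,7,9} → only 8 remains.
R8C4 = 2: row 8 has {1,3,6,8,9}; col 4 has {4,5,6,7,9}; box has {5,6,8} → only 2 remains.
R9C2 = 2: row 9 has {5,6,7,9}; col 2 has {1,3,4,5,6,8}; box has {1,5,6,7,8,9} → only 2 remains.
R1C2 = 7: row 1 has {1,2,3,4,5,6,8,9}; col 2 has {1,2,3,4,5,6,8}; box has {1,2,3,4,5,6,8} → only 7 remains.
R2C4 = 8: row 2 has {1,2,3,5,6,7}; col 4 has {2,4,5,6,7,9}; box has {2,3,4,5,6,9} → only 8 remains.
R2C8 = 4: row 2 has {1,2,3,5,6,7,8}; col 8 has {1,3,5,6,9}; box has {1,3,5,6,7} → only 4 remains.
R3C2 = 9: row 3 has {3,4,5,6}; col 2 has {1,2,3,4,5,6,7,8}; box has {1,2,3,4,5,6,7,8} → only 9 remains.
R3C4 = 1: row 3 has {3,4,5,6,9}; col 4 has {2,4,5,6,7,8,9}; box has {2,3,4,5,6,8,9} → only 1 remains.
R3C6 = 7: row 3 has {1,3,4,5,6,9}; col 6 has {1,2,3,4,5,6,8}; box has {1,2,3,4,5,6,8,9} → only 7 remains.
R3C7 = 8: row 3 has {1,3,4,5,6,7,9}; col 7 has {1,2,3,6}; box has {1,3,4,5,6,7} → only 8 remains.
R3C8 = 2: row 3 has {1,3,4,5,6,7,8,9}; col 8 has {1,3,4,5,6,9}; box has {1,3,4,5,6,7,8} → only 2 remains.
R5C5 = 6: row 5 has {1,2,3,4,5,7,8,9}; col 5 has {2,3,5,8,9}; box has {1,2,3,4,5,7,8,9} → only 6 remains.
R7C4 = 3: row 7 has {1,5,6,8}; col 4 has {1,2,4,5,6,7,8,9}; box has {2,5,6,8} → only 3 remains.
R7C6 = 9: row 7 has {1,3,5,6,8}; col 6 has {1,2,3,4,5,6,7,8}; box has {2,3,5,6,8} → only 9 remains.
R8C8 = 7: row 8 has {1,2,3,6,8,9}; col 8 has {1,2,3,4,5,6,9}; box has {1,3,6,9} → only 7 remains.
R9C7 = 4: row 9 has {2,5,6,7,9}; col 7 has {1,2,3,6,8}; box has {1,3,6,7,9} → only 4 remains.
R9C9 = 8: row 9 has {2,4,5,6,7,9}; col 9 has {1,3,5,6,7,9}; box has {1,3,4,6,7,9} → only 8 remains.
R2C7 = 9: row 2 has {1,2,3,4,5,6,7,8}; col 7 has {1,2,3,4,6,8}; box has {1,2,3,4,5,6,7,8} → only 9 remains.
R4C7 = 7: row 4 has {1,2,3,5,6,9}; col 7 has {1,2,3,4,6,8,9}; box has {1,2,3,5,6,9} → only 7 remains.

7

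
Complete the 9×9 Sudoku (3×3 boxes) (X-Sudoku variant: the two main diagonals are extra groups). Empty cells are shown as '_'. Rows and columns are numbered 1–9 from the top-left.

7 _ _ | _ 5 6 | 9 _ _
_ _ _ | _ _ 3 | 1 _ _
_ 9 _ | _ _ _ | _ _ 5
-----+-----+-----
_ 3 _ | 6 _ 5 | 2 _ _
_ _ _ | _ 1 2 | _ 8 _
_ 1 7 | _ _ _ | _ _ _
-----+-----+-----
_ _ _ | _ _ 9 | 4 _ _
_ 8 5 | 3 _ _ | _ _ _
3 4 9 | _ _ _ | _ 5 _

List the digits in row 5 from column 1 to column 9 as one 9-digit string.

564712389

row 1, column 2 = 2: row 1 has {5,6,7,9}; col 2 has {1,3,4,8,9}; box has {7,9} → only 2 remains.
row 1, column 9 = 4: row 1 has {2,5,6,7,9}; col 9 has {5}; box has {1,5,9}; anti-diagonal has {1,3,5,8} → only 4 remains.
row 2, column 2 = 5: row 2 has {1,3}; col 2 has {1,2,3,4,8,9}; box has {2,7,9}; main diagonal has {1,4,6,7} → only 5 remains.
row 5, column 2 = 6: row 5 has {1,2,8}; col 2 has {1,2,3,4,5,8,9}; box has {1,3,7} → only 6 remains.
row 5, column 3 = 4: row 5 has {1,2,6,8}; col 3 has {5,7,9}; box has {1,3,6,7} → only 4 remains.
row 6, column 4 = 9: row 6 has {1,7}; col 4 has {3,6}; box has {1,2,5,6}; anti-diagonal has {1,3,4,5,8} → only 9 remains.
row 6, column 6 = 8: row 6 has {1,7,9}; col 6 has {2,3,5,6,9}; box has {1,2,5,6,9}; main diagonal has {1,4,5,6,7} → only 8 remains.
row 7, column 2 = 7: row 7 has {4,9}; col 2 has {1,2,3,4,5,6,8,9}; box has {3,4,5,8,9} → only 7 remains.
row 9, column 9 = 2: row 9 has {3,4,5,9}; col 9 has {4,5}; box has {4,5}; main diagonal has {1,4,5,6,7,8} → only 2 remains.
row 1, column 8 = 3: row 1 has {2,4,5,6,7,9}; col 8 has {5,8}; box has {1,4,5,9} → only 3 remains.
row 3, column 3 = 3: row 3 has {5,9}; col 3 has {4,5,7,9}; box has {2,5,7,9}; main diagonal has {1,2,4,5,6,7,8} → only 3 remains.
row 4, column 3 = 8: row 4 has {2,3,5,6}; col 3 has {3,4,5,7,9}; box has {1,3,4,6,7} → only 8 remains.
row 5, column 4 = 7: row 5 has {1,2,4,6,8}; col 4 has {3,6,9}; box has {1,2,5,6,8,9} → only 7 remains.
row 8, column 8 = 9: row 8 has {3,5,8}; col 8 has {3,5,8}; box has {2,4,5}; main diagonal has {1,2,3,4,5,6,7,8} → only 9 remains.
row 1, column 3 = 1: row 1 has {2,3,4,5,6,7,9}; col 3 has {3,4,5,7,8,9}; box has {2,3,5,7,9} → only 1 remains.
row 1, column 4 = 8: row 1 has {1,2,3,4,5,6,7,9}; col 4 has {3,6,7,9}; box has {3,5,6} → only 8 remains.
row 2, column 3 = 6: row 2 has {1,3,5}; col 3 has {1,3,4,5,7,8,9}; box has {1,2,3,5,7,9} → only 6 remains.
row 4, column 1 = 9: row 4 has {2,3,5,6,8}; col 1 has {3,7}; box has {1,3,4,6,7,8} → only 9 remains.
row 4, column 5 = 4: row 4 has {2,3,5,6,8,9}; col 5 has {1,5}; box has {1,2,5,6,7,8,9} → only 4 remains.
row 5, column 1 = 5: row 5 has {1,2,4,6,7,8}; col 1 has {3,7,9}; box has {1,3,4,6,7,8,9} → only 5 remains.
row 5, column 7 = 3: row 5 has {1,2,4,5,6,7,8}; col 7 has {1,2,4,9}; box has {2,8} → only 3 remains.
row 5, column 9 = 9: row 5 has {1,2,3,4,5,6,7,8}; col 9 has {2,4,5}; box has {2,3,8} → only 9 remains.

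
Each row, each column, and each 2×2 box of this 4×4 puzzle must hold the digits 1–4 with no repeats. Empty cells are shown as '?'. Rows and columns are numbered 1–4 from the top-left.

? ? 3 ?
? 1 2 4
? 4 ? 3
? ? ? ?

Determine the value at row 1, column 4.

1

row 1, column 2 = 2 (sole candidate).
row 1, column 4 = 1: row 1 has {2,3}; col 4 has {3,4}; box has {2,3,4} → only 1 remains.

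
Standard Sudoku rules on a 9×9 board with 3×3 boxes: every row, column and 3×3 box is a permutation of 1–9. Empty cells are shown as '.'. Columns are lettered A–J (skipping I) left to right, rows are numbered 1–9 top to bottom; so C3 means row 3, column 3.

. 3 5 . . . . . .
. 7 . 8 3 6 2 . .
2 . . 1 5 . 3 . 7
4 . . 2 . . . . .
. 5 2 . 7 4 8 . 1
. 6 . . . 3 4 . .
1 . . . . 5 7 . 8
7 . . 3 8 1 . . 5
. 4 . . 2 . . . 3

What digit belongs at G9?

6

A2 = 9: row 2 has {2,3,6,7,8}; col 1 has {1,2,4,7}; box has {2,3,5,7} → only 9 remains.
J2 = 4: row 2 has {2,3,6,7,8,9}; col 9 has {1,3,5,7,8}; box has {2,3,7} → only 4 remains.
B3 = 8: row 3 has {1,2,3,5,7}; col 2 has {3,4,5,6,7}; box has {2,3,5,7,9} → only 8 remains.
F3 = 9: row 3 has {1,2,3,5,7,8}; col 6 has {1,3,4,5,6}; box has {1,3,5,6,8} → only 9 remains.
H3 = 6: row 3 has {1,2,3,5,7,8,9}; col 8 has {}; box has {2,3,4,7} → only 6 remains.
F4 = 8: row 4 has {2,4}; col 6 has {1,3,4,5,6,9}; box has {2,3,4,7} → only 8 remains.
A5 = 3: row 5 has {1,2,4,5,7,8}; col 1 has {1,2,4,7,9}; box has {2,4,5,6} → only 3 remains.
H5 = 9: row 5 has {1,2,3,4,5,7,8}; col 8 has {6}; box has {1,4,8} → only 9 remains.
A6 = 8: row 6 has {3,4,6}; col 1 has {1,2,3,4,7,9}; box has {2,3,4,5,6} → only 8 remains.
J6 = 2: row 6 has {3,4,6,8}; col 9 has {1,3,4,5,7,8}; box has {1,4,8,9} → only 2 remains.
F9 = 7: row 9 has {2,3,4}; col 6 has {1,3,4,5,6,8,9}; box has {1,2,3,5,8} → only 7 remains.
H9 = 1: row 9 has {2,3,4,7}; col 8 has {6,9}; box has {3,5,7,8} → only 1 remains.
A1 = 6: row 1 has {3,5}; col 1 has {1,2,3,4,7,8,9}; box has {2,3,5,7,8,9} → only 6 remains.
E1 = 4: row 1 has {3,5,6}; col 5 has {2,3,5,7,8}; box has {1,3,5,6,8,9} → only 4 remains.
F1 = 2: row 1 has {3,4,5,6}; col 6 has {1,3,4,5,6,7,8,9}; box has {1,3,4,5,6,8,9} → only 2 remains.
H1 = 8: row 1 has {2,3,4,5,6}; col 8 has {1,6,9}; box has {2,3,4,6,7} → only 8 remains.
J1 = 9: row 1 has {2,3,4,5,6,8}; col 9 has {1,2,3,4,5,7,8}; box has {2,3,4,6,7,8} → only 9 remains.
C2 = 1: row 2 has {2,3,4,6,7,8,9}; col 3 has {2,5}; box has {2,3,5,6,7,8,9} → only 1 remains.
H2 = 5: row 2 has {1,2,3,4,6,7,8,9}; col 8 has {1,6,8,9}; box has {2,3,4,6,7,8,9} → only 5 remains.
C3 = 4: row 3 has {1,2,3,5,6,7,8,9}; col 3 has {1,2,5}; box has {1,2,3,5,6,7,8,9} → only 4 remains.
J4 = 6: row 4 has {2,4,8}; col 9 has {1,2,3,4,5,7,8,9}; box has {1,2,4,8,9} → only 6 remains.
D5 = 6: row 5 has {1,2,3,4,5,7,8,9}; col 4 has {1,2,3,8}; box has {2,3,4,7,8} → only 6 remains.
H6 = 7: row 6 has {2,3,4,6,8}; col 8 has {1,5,6,8,9}; box has {1,2,4,6,8,9} → only 7 remains.
A9 = 5: row 9 has {1,2,3,4,7}; col 1 has {1,2,3,4,6,7,8,9}; box has {1,4,7} → only 5 remains.
D9 = 9: row 9 has {1,2,3,4,5,7}; col 4 has {1,2,3,6,8}; box has {1,2,3,5,7,8} → only 9 remains.
G9 = 6: row 9 has {1,2,3,4,5,7,9}; col 7 has {2,3,4,7,8}; box has {1,3,5,7,8} → only 6 remains.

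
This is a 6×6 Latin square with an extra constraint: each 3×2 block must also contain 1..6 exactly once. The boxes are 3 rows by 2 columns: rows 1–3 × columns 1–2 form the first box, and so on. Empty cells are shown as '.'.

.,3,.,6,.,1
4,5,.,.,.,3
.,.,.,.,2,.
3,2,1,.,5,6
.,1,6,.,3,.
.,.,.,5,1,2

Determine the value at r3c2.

r1c1 = 2: row 1 has {1,3,6}; col 1 has {3,4}; box has {3,4,5} → only 2 remains.
r1c5 = 4: row 1 has {1,2,3,6}; col 5 has {1,2,3,5}; box has {1,2,3} → only 4 remains.
r2c3 = 2: row 2 has {3,4,5}; col 3 has {1,6}; box has {6} → only 2 remains.
r2c4 = 1: row 2 has {2,3,4,5}; col 4 has {5,6}; box has {2,6} → only 1 remains.
r2c5 = 6: row 2 has {1,2,3,4,5}; col 5 has {1,2,3,4,5}; box has {1,2,3,4} → only 6 remains.
r3c2 = 6: row 3 has {2}; col 2 has {1,2,3,5}; box has {2,3,4,5} → only 6 remains.

6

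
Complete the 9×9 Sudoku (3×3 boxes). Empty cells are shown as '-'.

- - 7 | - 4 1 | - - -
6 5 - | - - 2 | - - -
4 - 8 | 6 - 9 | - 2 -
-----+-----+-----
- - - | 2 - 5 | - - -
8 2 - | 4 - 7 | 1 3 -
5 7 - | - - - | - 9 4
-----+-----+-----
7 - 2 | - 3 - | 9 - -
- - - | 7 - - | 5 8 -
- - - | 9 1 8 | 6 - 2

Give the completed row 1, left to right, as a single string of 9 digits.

297341856

row 7, column 4 = 5: row 7 has {2,3,7,9}; col 4 has {2,4,6,7,9}; box has {1,3,7,8,9} → only 5 remains.
row 7, column 9 = 1: row 7 has {2,3,5,7,9}; col 9 has {2,4}; box has {2,5,6,8,9} → only 1 remains.
row 8, column 9 = 3: row 8 has {5,7,8}; col 9 has {1,2,4}; box has {1,2,5,6,8,9} → only 3 remains.
row 9, column 1 = 3: row 9 has {1,2,6,8,9}; col 1 has {4,5,6,7,8}; box has {2,7} → only 3 remains.
row 9, column 2 = 4: row 9 has {1,2,3,6,8,9}; col 2 has {2,5,7}; box has {2,3,7} → only 4 remains.
row 9, column 3 = 5: row 9 has {1,2,3,4,6,8,9}; col 3 has {2,7,8}; box has {2,3,4,7} → only 5 remains.
row 9, column 8 = 7: row 9 has {1,2,3,4,5,6,8,9}; col 8 has {2,3,8,9}; box has {1,2,3,5,6,8,9} → only 7 remains.
row 4, column 8 = 6: row 4 has {2,5}; col 8 has {2,3,7,8,9}; box has {1,3,4,9} → only 6 remains.
row 5, column 9 = 5: row 5 has {1,2,3,4,7,8}; col 9 has {1,2,3,4}; box has {1,3,4,6,9} → only 5 remains.
row 7, column 8 = 4: row 7 has {1,2,3,5,7,9}; col 8 has {2,3,6,7,8,9}; box has {1,2,3,5,6,7,8,9} → only 4 remains.
row 1, column 8 = 5: row 1 has {1,4,7}; col 8 has {2,3,4,6,7,8,9}; box has {2} → only 5 remains.
row 2, column 8 = 1: row 2 has {2,5,6}; col 8 has {2,3,4,5,6,7,8,9}; box has {2,5} → only 1 remains.
row 3, column 9 = 7: row 3 has {2,4,6,8,9}; col 9 has {1,2,3,4,5}; box has {1,2,5} → only 7 remains.
row 4, column 9 = 8: row 4 has {2,5,6}; col 9 has {1,2,3,4,5,7}; box has {1,3,4,5,6,9} → only 8 remains.
row 6, column 7 = 2: row 6 has {4,5,7,9}; col 7 has {1,5,6,9}; box has {1,3,4,5,6,8,9} → only 2 remains.
row 7, column 6 = 6: row 7 has {1,2,3,4,5,7,9}; col 6 has {1,2,5,7,8,9}; box has {1,3,5,7,8,9} → only 6 remains.
row 8, column 5 = 2: row 8 has {3,5,7,8}; col 5 has {1,3,4}; box has {1,3,5,6,7,8,9} → only 2 remains.
row 8, column 6 = 4: row 8 has {2,3,5,7,8}; col 6 has {1,2,5,6,7,8,9}; box has {1,2,3,5,6,7,8,9} → only 4 remains.
row 2, column 9 = 9: row 2 has {1,2,5,6}; col 9 has {1,2,3,4,5,7,8}; box has {1,2,5,7} → only 9 remains.
row 3, column 5 = 5: row 3 has {2,4,6,7,8,9}; col 5 has {1,2,3,4}; box has {1,2,4,6,9} → only 5 remains.
row 3, column 7 = 3: row 3 has {2,4,5,6,7,8,9}; col 7 has {1,2,5,6,9}; box has {1,2,5,7,9} → only 3 remains.
row 4, column 5 = 9: row 4 has {2,5,6,8}; col 5 has {1,2,3,4,5}; box has {2,4,5,7} → only 9 remains.
row 4, column 7 = 7: row 4 has {2,5,6,8,9}; col 7 has {1,2,3,5,6,9}; box has {1,2,3,4,5,6,8,9} → only 7 remains.
row 5, column 5 = 6: row 5 has {1,2,3,4,5,7,8}; col 5 has {1,2,3,4,5,9}; box has {2,4,5,7,9} → only 6 remains.
row 6, column 5 = 8: row 6 has {2,4,5,7,9}; col 5 has {1,2,3,4,5,6,9}; box has {2,4,5,6,7,9} → only 8 remains.
row 6, column 6 = 3: row 6 has {2,4,5,7,8,9}; col 6 has {1,2,4,5,6,7,8,9}; box has {2,4,5,6,7,8,9} → only 3 remains.
row 7, column 2 = 8: row 7 has {1,2,3,4,5,6,7,9}; col 2 has {2,4,5,7}; box has {2,3,4,5,7} → only 8 remains.
row 1, column 7 = 8: row 1 has {1,4,5,7}; col 7 has {1,2,3,5,6,7,9}; box has {1,2,3,5,7,9} → only 8 remains.
row 1, column 9 = 6: row 1 has {1,4,5,7,8}; col 9 has {1,2,3,4,5,7,8,9}; box has {1,2,3,5,7,8,9} → only 6 remains.
row 2, column 3 = 3: row 2 has {1,2,5,6,9}; col 3 has {2,5,7,8}; box has {4,5,6,7,8} → only 3 remains.
row 2, column 4 = 8: row 2 has {1,2,3,5,6,9}; col 4 has {2,4,5,6,7,9}; box has {1,2,4,5,6,9} → only 8 remains.
row 2, column 5 = 7: row 2 has {1,2,3,5,6,8,9}; col 5 has {1,2,3,4,5,6,8,9}; box has {1,2,4,5,6,8,9} → only 7 remains.
row 2, column 7 = 4: row 2 has {1,2,3,5,6,7,8,9}; col 7 has {1,2,3,5,6,7,8,9}; box has {1,2,3,5,6,7,8,9} → only 4 remains.
row 3, column 2 = 1: row 3 has {2,3,4,5,6,7,8,9}; col 2 has {2,4,5,7,8}; box has {3,4,5,6,7,8} → only 1 remains.
row 4, column 1 = 1: row 4 has {2,5,6,7,8,9}; col 1 has {3,4,5,6,7,8}; box has {2,5,7,8} → only 1 remains.
row 4, column 2 = 3: row 4 has {1,2,5,6,7,8,9}; col 2 has {1,2,4,5,7,8}; box has {1,2,5,7,8} → only 3 remains.
row 4, column 3 = 4: row 4 has {1,2,3,5,6,7,8,9}; col 3 has {2,3,5,7,8}; box has {1,2,3,5,7,8} → only 4 remains.
row 5, column 3 = 9: row 5 has {1,2,3,4,5,6,7,8}; col 3 has {2,3,4,5,7,8}; box has {1,2,3,4,5,7,8} → only 9 remains.
row 6, column 3 = 6: row 6 has {2,3,4,5,7,8,9}; col 3 has {2,3,4,5,7,8,9}; box has {1,2,3,4,5,7,8,9} → only 6 remains.
row 6, column 4 = 1: row 6 has {2,3,4,5,6,7,8,9}; col 4 has {2,4,5,6,7,8,9}; box has {2,3,4,5,6,7,8,9} → only 1 remains.
row 8, column 1 = 9: row 8 has {2,3,4,5,7,8}; col 1 has {1,3,4,5,6,7,8}; box has {2,3,4,5,7,8} → only 9 remains.
row 8, column 2 = 6: row 8 has {2,3,4,5,7,8,9}; col 2 has {1,2,3,4,5,7,8}; box has {2,3,4,5,7,8,9} → only 6 remains.
row 8, column 3 = 1: row 8 has {2,3,4,5,6,7,8,9}; col 3 has {2,3,4,5,6,7,8,9}; box has {2,3,4,5,6,7,8,9} → only 1 remains.
row 1, column 1 = 2: row 1 has {1,4,5,6,7,8}; col 1 has {1,3,4,5,6,7,8,9}; box has {1,3,4,5,6,7,8} → only 2 remains.
row 1, column 2 = 9: row 1 has {1,2,4,5,6,7,8}; col 2 has {1,2,3,4,5,6,7,8}; box has {1,2,3,4,5,6,7,8} → only 9 remains.
row 1, column 4 = 3: row 1 has {1,2,4,5,6,7,8,9}; col 4 has {1,2,4,5,6,7,8,9}; box has {1,2,4,5,6,7,8,9} → only 3 remains.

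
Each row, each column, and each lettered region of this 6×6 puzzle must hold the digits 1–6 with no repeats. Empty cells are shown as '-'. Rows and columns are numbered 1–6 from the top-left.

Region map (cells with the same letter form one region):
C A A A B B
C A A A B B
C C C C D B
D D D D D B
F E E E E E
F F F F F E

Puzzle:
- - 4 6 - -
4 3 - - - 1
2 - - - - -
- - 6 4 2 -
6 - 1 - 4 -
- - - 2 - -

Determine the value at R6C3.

3

R2C4 = 5: row 2 has {1,3,4}; col 4 has {2,4,6}; region has {3,4,6} → only 5 remains.
R2C5 = 6: row 2 has {1,3,4,5}; col 5 has {2,4}; region has {1} → only 6 remains.
R5C4 = 3: row 5 has {1,4,6}; col 4 has {2,4,5,6}; region has {1,4} → only 3 remains.
R2C3 = 2: row 2 has {1,3,4,5,6}; col 3 has {1,4,6}; region has {3,4,5,6} → only 2 remains.
R3C4 = 1: row 3 has {2}; col 4 has {2,3,4,5,6}; region has {2,4} → only 1 remains.
R1C2 = 1: row 1 has {4,6}; col 2 has {3}; region has {2,3,4,5,6} → only 1 remains.
R4C2 = 5: row 4 has {2,4,6}; col 2 has {1,3}; region has {2,4,6} → only 5 remains.
R4C6 = 3: row 4 has {2,4,5,6}; col 6 has {1}; region has {1,6} → only 3 remains.
R5C2 = 2: row 5 has {1,3,4,6}; col 2 has {1,3,5}; region has {1,3,4} → only 2 remains.
R5C6 = 5: row 5 has {1,2,3,4,6}; col 6 has {1,3}; region has {1,2,3,4} → only 5 remains.
R6C2 = 4: row 6 has {2}; col 2 has {1,2,3,5}; region has {2,6} → only 4 remains.
R6C6 = 6: row 6 has {2,4}; col 6 has {1,3,5}; region has {1,2,3,4,5} → only 6 remains.
R1C5 = 5: row 1 has {1,4,6}; col 5 has {2,4,6}; region has {1,3,6} → only 5 remains.
R1C6 = 2: row 1 has {1,4,5,6}; col 6 has {1,3,5,6}; region has {1,3,5,6} → only 2 remains.
R3C2 = 6: row 3 has {1,2}; col 2 has {1,2,3,4,5}; region has {1,2,4} → only 6 remains.
R3C5 = 3: row 3 has {1,2,6}; col 5 has {2,4,5,6}; region has {2,4,5,6} → only 3 remains.
R3C6 = 4: row 3 has {1,2,3,6}; col 6 has {1,2,3,5,6}; region has {1,2,3,5,6} → only 4 remains.
R4C1 = 1: row 4 has {2,3,4,5,6}; col 1 has {2,4,6}; region has {2,3,4,5,6} → only 1 remains.
R6C5 = 1: row 6 has {2,4,6}; col 5 has {2,3,4,5,6}; region has {2,4,6} → only 1 remains.
R1C1 = 3: row 1 has {1,2,4,5,6}; col 1 has {1,2,4,6}; region has {1,2,4,6} → only 3 remains.
R3C3 = 5: row 3 has {1,2,3,4,6}; col 3 has {1,2,4,6}; region has {1,2,3,4,6} → only 5 remains.
R6C1 = 5: row 6 has {1,2,4,6}; col 1 has {1,2,3,4,6}; region has {1,2,4,6} → only 5 remains.
R6C3 = 3: row 6 has {1,2,4,5,6}; col 3 has {1,2,4,5,6}; region has {1,2,4,5,6} → only 3 remains.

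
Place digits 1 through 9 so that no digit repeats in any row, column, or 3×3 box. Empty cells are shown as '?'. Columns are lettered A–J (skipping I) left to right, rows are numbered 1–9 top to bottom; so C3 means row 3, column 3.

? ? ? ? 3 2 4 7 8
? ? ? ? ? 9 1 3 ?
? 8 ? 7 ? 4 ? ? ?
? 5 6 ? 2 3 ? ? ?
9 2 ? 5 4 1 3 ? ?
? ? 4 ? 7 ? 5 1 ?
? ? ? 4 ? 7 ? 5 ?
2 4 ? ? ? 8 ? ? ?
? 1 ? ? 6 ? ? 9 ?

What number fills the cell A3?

B6 = 3: row 6 has {1,4,5,7}; col 2 has {1,2,4,5,8}; box has {2,4,5,6,9} → only 3 remains.
F6 = 6: row 6 has {1,3,4,5,7}; col 6 has {1,2,3,4,7,8,9}; box has {1,2,3,4,5,7} → only 6 remains.
H8 = 6: row 8 has {2,4,8}; col 8 has {1,3,5,7,9}; box has {5,9} → only 6 remains.
F9 = 5: row 9 has {1,6,9}; col 6 has {1,2,3,4,6,7,8,9}; box has {4,6,7,8} → only 5 remains.
H3 = 2: row 3 has {4,7,8}; col 8 has {1,3,5,6,7,9}; box has {1,3,4,7,8} → only 2 remains.
H5 = 8: row 5 has {1,2,3,4,5,9}; col 8 has {1,2,3,5,6,7,9}; box has {1,3,5} → only 8 remains.
A6 = 8: row 6 has {1,3,4,5,6,7}; col 1 has {2,9}; box has {2,3,4,5,6,9} → only 8 remains.
D6 = 9: row 6 has {1,3,4,5,6,7,8}; col 4 has {4,5,7}; box has {1,2,3,4,5,6,7} → only 9 remains.
J6 = 2: row 6 has {1,3,4,5,6,7,8,9}; col 9 has {8}; box has {1,3,5,8} → only 2 remains.
G8 = 7: row 8 has {2,4,6,8}; col 7 has {1,3,4,5}; box has {5,6,9} → only 7 remains.
D4 = 8: row 4 has {2,3,5,6}; col 4 has {4,5,7,9}; box has {1,2,3,4,5,6,7,9} → only 8 remains.
G4 = 9: row 4 has {2,3,5,6,8}; col 7 has {1,3,4,5,7}; box has {1,2,3,5,8} → only 9 remains.
H4 = 4: row 4 has {2,3,5,6,8,9}; col 8 has {1,2,3,5,6,7,8,9}; box has {1,2,3,5,8,9} → only 4 remains.
J4 = 7: row 4 has {2,3,4,5,6,8,9}; col 9 has {2,8}; box has {1,2,3,4,5,8,9} → only 7 remains.
C5 = 7: row 5 has {1,2,3,4,5,8,9}; col 3 has {4,6}; box has {2,3,4,5,6,8,9} → only 7 remains.
J5 = 6: row 5 has {1,2,3,4,5,7,8,9}; col 9 has {2,7,8}; box has {1,2,3,4,5,7,8,9} → only 6 remains.
D2 = 6: row 2 has {1,3,9}; col 4 has {4,5,7,8,9}; box has {2,3,4,7,9} → only 6 remains.
J2 = 5: row 2 has {1,3,6,9}; col 9 has {2,6,7,8}; box has {1,2,3,4,7,8} → only 5 remains.
G3 = 6: row 3 has {2,4,7,8}; col 7 has {1,3,4,5,7,9}; box has {1,2,3,4,5,7,8} → only 6 remains.
J3 = 9: row 3 has {2,4,6,7,8}; col 9 has {2,5,6,7,8}; box has {1,2,3,4,5,6,7,8} → only 9 remains.
A4 = 1: row 4 has {2,3,4,5,6,7,8,9}; col 1 has {2,8,9}; box has {2,3,4,5,6,7,8,9} → only 1 remains.
D1 = 1: row 1 has {2,3,4,7,8}; col 4 has {4,5,6,7,8,9}; box has {2,3,4,6,7,9} → only 1 remains.
B2 = 7: row 2 has {1,3,5,6,9}; col 2 has {1,2,3,4,5,8}; box has {8} → only 7 remains.
C2 = 2: row 2 has {1,3,5,6,7,9}; col 3 has {4,6,7}; box has {7,8} → only 2 remains.
E2 = 8: row 2 has {1,2,3,5,6,7,9}; col 5 has {2,3,4,6,7}; box has {1,2,3,4,6,7,9} → only 8 remains.
E3 = 5: row 3 has {2,4,6,7,8,9}; col 5 has {2,3,4,6,7,8}; box has {1,2,3,4,6,7,8,9} → only 5 remains.
D8 = 3: row 8 has {2,4,6,7,8}; col 4 has {1,4,5,6,7,8,9}; box has {4,5,6,7,8} → only 3 remains.
J8 = 1: row 8 has {2,3,4,6,7,8}; col 9 has {2,5,6,7,8,9}; box has {5,6,7,9} → only 1 remains.
D9 = 2: row 9 has {1,5,6,9}; col 4 has {1,3,4,5,6,7,8,9}; box has {3,4,5,6,7,8} → only 2 remains.
G9 = 8: row 9 has {1,2,5,6,9}; col 7 has {1,3,4,5,6,7,9}; box has {1,5,6,7,9} → only 8 remains.
A2 = 4: row 2 has {1,2,3,5,6,7,8,9}; col 1 has {1,2,8,9}; box has {2,7,8} → only 4 remains.
A3 = 3: row 3 has {2,4,5,6,7,8,9}; col 1 has {1,2,4,8,9}; box has {2,4,7,8} → only 3 remains.

3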